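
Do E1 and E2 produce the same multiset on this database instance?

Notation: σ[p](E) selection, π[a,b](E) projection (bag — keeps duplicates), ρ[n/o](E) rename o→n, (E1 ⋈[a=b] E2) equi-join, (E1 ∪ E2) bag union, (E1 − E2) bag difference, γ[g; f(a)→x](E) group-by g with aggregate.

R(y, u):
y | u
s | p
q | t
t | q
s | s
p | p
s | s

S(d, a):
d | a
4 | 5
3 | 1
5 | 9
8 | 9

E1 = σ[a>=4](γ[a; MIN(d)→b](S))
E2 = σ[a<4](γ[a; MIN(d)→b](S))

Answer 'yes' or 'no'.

E1 stepwise |·|:
  S → 4
  γ[a; MIN(d)→b](S) → 3
  σ[a>=4](γ[a; MIN(d)→b](S)) → 2
E2 stepwise |·|:
  S → 4
  γ[a; MIN(d)→b](S) → 3
  σ[a<4](γ[a; MIN(d)→b](S)) → 1

E1 result:
a | b
5 | 4
9 | 5
E2 result:
a | b
1 | 3
Witness: (9, 5) appears 1× in E1 but 0× in E2.

no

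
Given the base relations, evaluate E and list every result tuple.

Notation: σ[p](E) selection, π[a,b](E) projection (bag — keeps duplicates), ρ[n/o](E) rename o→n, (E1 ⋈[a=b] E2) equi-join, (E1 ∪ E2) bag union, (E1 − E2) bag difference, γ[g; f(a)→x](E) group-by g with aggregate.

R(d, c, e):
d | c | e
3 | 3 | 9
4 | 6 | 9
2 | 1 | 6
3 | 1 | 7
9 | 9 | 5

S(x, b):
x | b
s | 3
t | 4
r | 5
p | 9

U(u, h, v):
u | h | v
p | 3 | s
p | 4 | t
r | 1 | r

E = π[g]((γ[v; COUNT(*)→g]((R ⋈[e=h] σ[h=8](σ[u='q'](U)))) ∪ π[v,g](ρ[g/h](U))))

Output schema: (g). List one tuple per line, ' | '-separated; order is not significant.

Subexpression sizes:
  R → 5
  U → 3
  σ[u='q'](U) → 0
  σ[h=8](σ[u='q'](U)) → 0
  (R ⋈[e=h] σ[h=8](σ[u='q'](U))) → 0
  γ[v; COUNT(*)→g]((R ⋈[e=h] σ[h=8](σ[u='q'](U)))) → 0
  U → 3
  ρ[g/h](U) → 3
  π[v,g](ρ[g/h](U)) → 3
  (γ[v; COUNT(*)→g]((R ⋈[e=h] σ[h=8](σ[u='q'](U)))) ∪ π[v,g](ρ[g/h](U))) → 3
  π[g]((γ[v; COUNT(*)→g]((R ⋈[e=h] σ[h=8](σ[u='q'](U)))) ∪ π[v,g](ρ[g/h](U)))) → 3

== RESULT ==
g
1
3
4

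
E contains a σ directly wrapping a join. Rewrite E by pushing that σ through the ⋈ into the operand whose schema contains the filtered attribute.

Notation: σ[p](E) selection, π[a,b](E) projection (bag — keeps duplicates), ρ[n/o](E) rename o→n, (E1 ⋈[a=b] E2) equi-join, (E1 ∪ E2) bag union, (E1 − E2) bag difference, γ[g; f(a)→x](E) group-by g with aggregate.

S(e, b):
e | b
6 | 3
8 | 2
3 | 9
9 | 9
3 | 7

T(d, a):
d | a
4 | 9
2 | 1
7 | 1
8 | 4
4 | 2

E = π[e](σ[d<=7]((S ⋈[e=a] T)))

σ filters on d, owned by the right side.
E' = π[e]((S ⋈[e=a] σ[d<=7](T)))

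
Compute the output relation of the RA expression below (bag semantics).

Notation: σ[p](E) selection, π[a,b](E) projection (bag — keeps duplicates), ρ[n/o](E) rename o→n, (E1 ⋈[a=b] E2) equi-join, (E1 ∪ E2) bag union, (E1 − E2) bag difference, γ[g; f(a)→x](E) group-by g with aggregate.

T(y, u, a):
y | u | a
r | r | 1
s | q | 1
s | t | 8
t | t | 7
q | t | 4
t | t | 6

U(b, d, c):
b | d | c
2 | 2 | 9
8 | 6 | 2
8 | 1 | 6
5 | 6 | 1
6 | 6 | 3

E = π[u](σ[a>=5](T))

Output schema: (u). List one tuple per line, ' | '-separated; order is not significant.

Row counts bottom-up:
  T → 6
  σ[a>=5](T) → 3
  π[u](σ[a>=5](T)) → 3

== RESULT ==
u
t
t
t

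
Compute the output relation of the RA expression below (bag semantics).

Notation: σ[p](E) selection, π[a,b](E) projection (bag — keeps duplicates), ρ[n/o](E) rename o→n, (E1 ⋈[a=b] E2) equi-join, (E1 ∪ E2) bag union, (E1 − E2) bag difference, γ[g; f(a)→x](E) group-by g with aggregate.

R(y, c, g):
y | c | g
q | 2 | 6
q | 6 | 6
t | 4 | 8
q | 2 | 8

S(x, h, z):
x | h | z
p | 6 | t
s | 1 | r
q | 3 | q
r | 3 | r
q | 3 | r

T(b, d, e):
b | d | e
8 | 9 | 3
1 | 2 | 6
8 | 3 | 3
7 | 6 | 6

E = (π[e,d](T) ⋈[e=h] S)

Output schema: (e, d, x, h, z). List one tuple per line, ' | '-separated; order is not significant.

Row counts bottom-up:
  T → 4
  π[e,d](T) → 4
  S → 5
  (π[e,d](T) ⋈[e=h] S) → 8

== RESULT ==
e | d | x | h | z
3 | 3 | q | 3 | q
3 | 3 | q | 3 | r
3 | 3 | r | 3 | r
3 | 9 | q | 3 | q
3 | 9 | q | 3 | r
3 | 9 | r | 3 | r
6 | 2 | p | 6 | t
6 | 6 | p | 6 | t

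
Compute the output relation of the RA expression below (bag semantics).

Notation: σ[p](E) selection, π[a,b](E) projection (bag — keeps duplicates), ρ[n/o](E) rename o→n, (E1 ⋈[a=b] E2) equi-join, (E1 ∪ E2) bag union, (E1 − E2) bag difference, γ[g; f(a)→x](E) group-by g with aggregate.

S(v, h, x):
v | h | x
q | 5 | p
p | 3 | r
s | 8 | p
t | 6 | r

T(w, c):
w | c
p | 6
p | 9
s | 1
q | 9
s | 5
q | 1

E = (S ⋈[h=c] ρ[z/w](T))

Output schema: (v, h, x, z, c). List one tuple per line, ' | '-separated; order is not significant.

Stepwise |·|:
  S → 4
  T → 6
  ρ[z/w](T) → 6
  (S ⋈[h=c] ρ[z/w](T)) → 2

== RESULT ==
v | h | x | z | c
q | 5 | p | s | 5
t | 6 | r | p | 6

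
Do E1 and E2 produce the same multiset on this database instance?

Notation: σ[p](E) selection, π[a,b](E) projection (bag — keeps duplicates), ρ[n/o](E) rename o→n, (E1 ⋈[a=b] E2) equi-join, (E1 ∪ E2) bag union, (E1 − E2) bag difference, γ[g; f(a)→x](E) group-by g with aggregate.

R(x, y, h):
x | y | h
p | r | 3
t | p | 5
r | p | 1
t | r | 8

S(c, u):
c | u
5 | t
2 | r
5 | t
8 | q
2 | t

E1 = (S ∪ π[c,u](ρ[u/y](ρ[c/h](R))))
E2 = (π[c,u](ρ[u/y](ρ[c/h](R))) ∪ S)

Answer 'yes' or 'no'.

E1 stepwise |·|:
  S → 5
  R → 4
  ρ[c/h](R) → 4
  ρ[u/y](ρ[c/h](R)) → 4
  π[c,u](ρ[u/y](ρ[c/h](R))) → 4
  (S ∪ π[c,u](ρ[u/y](ρ[c/h](R)))) → 9
E2 stepwise |·|:
  R → 4
  ρ[c/h](R) → 4
  ρ[u/y](ρ[c/h](R)) → 4
  π[c,u](ρ[u/y](ρ[c/h](R))) → 4
  S → 5
  (π[c,u](ρ[u/y](ρ[c/h](R))) ∪ S) → 9

E1 and E2 produce the same multiset:
c | u
1 | p
2 | r
2 | t
3 | r
5 | p
5 | t
5 | t
8 | q
8 | r

yes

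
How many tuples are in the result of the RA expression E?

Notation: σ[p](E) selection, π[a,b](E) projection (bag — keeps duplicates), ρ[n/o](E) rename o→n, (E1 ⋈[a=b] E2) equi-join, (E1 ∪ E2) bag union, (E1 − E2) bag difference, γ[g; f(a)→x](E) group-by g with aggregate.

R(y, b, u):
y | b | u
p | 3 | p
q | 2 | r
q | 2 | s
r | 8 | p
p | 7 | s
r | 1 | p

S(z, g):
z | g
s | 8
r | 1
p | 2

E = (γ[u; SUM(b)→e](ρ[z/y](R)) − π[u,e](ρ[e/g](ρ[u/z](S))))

Per-node cardinality:
  R → 6
  ρ[z/y](R) → 6
  γ[u; SUM(b)→e](ρ[z/y](R)) → 3
  S → 3
  ρ[u/z](S) → 3
  ρ[e/g](ρ[u/z](S)) → 3
  π[u,e](ρ[e/g](ρ[u/z](S))) → 3
  (γ[u; SUM(b)→e](ρ[z/y](R)) − π[u,e](ρ[e/g](ρ[u/z](S)))) → 3

|E| = 3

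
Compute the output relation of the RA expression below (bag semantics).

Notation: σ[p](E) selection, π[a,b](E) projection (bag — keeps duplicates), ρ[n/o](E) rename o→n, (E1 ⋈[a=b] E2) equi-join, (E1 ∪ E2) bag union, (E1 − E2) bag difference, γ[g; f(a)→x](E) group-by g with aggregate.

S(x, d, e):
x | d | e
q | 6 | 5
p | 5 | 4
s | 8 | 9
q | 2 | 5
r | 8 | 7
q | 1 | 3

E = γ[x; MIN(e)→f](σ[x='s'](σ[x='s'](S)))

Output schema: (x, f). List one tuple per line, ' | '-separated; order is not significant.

Stepwise |·|:
  S → 6
  σ[x='s'](S) → 1
  σ[x='s'](σ[x='s'](S)) → 1
  γ[x; MIN(e)→f](σ[x='s'](σ[x='s'](S))) → 1

== RESULT ==
x | f
s | 9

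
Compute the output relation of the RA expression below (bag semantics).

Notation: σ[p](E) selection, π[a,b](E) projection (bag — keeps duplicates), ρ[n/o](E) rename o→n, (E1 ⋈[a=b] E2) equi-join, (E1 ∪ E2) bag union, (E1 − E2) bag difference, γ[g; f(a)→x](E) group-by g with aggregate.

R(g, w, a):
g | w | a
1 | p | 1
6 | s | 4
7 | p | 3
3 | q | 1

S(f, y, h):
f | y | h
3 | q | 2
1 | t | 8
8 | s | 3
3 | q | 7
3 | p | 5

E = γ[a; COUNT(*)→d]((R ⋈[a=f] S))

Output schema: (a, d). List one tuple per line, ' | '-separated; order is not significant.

Subexpression sizes:
  R → 4
  S → 5
  (R ⋈[a=f] S) → 5
  γ[a; COUNT(*)→d]((R ⋈[a=f] S)) → 2

== RESULT ==
a | d
1 | 2
3 | 3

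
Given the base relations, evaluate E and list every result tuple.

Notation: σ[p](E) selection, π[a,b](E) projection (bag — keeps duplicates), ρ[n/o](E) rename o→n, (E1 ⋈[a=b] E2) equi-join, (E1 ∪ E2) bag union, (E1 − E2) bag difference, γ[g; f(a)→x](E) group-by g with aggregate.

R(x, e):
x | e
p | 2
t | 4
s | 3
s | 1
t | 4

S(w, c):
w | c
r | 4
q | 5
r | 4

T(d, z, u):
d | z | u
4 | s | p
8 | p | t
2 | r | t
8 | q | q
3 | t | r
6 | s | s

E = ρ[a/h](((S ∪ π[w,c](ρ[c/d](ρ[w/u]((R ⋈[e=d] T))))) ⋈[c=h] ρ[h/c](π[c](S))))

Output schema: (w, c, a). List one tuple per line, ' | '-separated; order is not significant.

Per-node cardinality:
  S → 3
  R → 5
  T → 6
  (R ⋈[e=d] T) → 4
  ρ[w/u]((R ⋈[e=d] T)) → 4
  ρ[c/d](ρ[w/u]((R ⋈[e=d] T))) → 4
  π[w,c](ρ[c/d](ρ[w/u]((R ⋈[e=d] T)))) → 4
  (S ∪ π[w,c](ρ[c/d](ρ[w/u]((R ⋈[e=d] T))))) → 7
  S → 3
  π[c](S) → 3
  ρ[h/c](π[c](S)) → 3
  ((S ∪ π[w,c](ρ[c/d](ρ[w/u]((R ⋈[e=d] T))))) ⋈[c=h] ρ[h/c](π[c](S))) → 9
  ρ[a/h](((S ∪ π[w,c](ρ[c/d](ρ[w/u]((R ⋈[e=d] T))))) ⋈[c=h] ρ[h/c](π[c](S)))) → 9

== RESULT ==
w | c | a
p | 4 | 4
p | 4 | 4
p | 4 | 4
p | 4 | 4
q | 5 | 5
r | 4 | 4
r | 4 | 4
r | 4 | 4
r | 4 | 4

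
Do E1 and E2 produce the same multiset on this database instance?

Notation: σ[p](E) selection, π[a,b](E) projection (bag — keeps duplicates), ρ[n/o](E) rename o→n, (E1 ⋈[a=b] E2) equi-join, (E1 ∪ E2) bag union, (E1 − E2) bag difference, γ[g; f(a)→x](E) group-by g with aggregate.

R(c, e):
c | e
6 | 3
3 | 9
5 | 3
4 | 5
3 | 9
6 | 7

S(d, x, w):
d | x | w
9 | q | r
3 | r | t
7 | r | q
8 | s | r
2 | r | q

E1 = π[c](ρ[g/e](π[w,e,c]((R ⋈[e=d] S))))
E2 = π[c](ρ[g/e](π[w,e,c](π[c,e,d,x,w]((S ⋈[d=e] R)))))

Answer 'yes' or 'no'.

E1 per-node cardinality:
  R → 6
  S → 5
  (R ⋈[e=d] S) → 5
  π[w,e,c]((R ⋈[e=d] S)) → 5
  ρ[g/e](π[w,e,c]((R ⋈[e=d] S))) → 5
  π[c](ρ[g/e](π[w,e,c]((R ⋈[e=d] S)))) → 5
E2 per-node cardinality:
  S → 5
  R → 6
  (S ⋈[d=e] R) → 5
  π[c,e,d,x,w]((S ⋈[d=e] R)) → 5
  π[w,e,c](π[c,e,d,x,w]((S ⋈[d=e] R))) → 5
  ρ[g/e](π[w,e,c](π[c,e,d,x,w]((S ⋈[d=e] R)))) → 5
  π[c](ρ[g/e](π[w,e,c](π[c,e,d,x,w]((S ⋈[d=e] R))))) → 5

E1 and E2 produce the same multiset:
c
3
3
5
6
6

yes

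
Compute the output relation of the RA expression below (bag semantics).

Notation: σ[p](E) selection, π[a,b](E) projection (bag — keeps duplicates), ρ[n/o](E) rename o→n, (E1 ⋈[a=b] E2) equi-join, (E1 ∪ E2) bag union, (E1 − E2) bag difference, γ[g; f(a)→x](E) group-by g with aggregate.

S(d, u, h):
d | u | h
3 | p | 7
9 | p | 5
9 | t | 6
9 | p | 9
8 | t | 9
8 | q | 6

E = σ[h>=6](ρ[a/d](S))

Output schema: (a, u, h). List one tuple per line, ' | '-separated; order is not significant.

Row counts bottom-up:
  S → 6
  ρ[a/d](S) → 6
  σ[h>=6](ρ[a/d](S)) → 5

== RESULT ==
a | u | h
3 | p | 7
8 | q | 6
8 | t | 9
9 | p | 9
9 | t | 6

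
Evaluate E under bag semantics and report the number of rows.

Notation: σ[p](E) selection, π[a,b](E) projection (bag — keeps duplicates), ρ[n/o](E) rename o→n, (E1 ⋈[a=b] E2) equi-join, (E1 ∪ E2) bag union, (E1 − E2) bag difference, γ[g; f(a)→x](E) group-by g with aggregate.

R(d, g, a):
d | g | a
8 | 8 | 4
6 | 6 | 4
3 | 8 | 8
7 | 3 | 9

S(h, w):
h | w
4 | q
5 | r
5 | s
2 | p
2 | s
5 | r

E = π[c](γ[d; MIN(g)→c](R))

Row counts bottom-up:
  R → 4
  γ[d; MIN(g)→c](R) → 4
  π[c](γ[d; MIN(g)→c](R)) → 4

|E| = 4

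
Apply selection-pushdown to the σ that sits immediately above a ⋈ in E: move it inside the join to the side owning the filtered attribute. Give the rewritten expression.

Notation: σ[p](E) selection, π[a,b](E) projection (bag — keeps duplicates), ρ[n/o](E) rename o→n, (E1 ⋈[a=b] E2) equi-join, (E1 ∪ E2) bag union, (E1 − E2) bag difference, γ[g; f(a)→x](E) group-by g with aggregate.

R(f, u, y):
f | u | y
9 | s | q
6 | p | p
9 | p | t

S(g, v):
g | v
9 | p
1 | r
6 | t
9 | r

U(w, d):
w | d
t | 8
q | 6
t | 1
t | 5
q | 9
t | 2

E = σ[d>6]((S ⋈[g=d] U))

σ filters on d, owned by the right side.
E' = (S ⋈[g=d] σ[d>6](U))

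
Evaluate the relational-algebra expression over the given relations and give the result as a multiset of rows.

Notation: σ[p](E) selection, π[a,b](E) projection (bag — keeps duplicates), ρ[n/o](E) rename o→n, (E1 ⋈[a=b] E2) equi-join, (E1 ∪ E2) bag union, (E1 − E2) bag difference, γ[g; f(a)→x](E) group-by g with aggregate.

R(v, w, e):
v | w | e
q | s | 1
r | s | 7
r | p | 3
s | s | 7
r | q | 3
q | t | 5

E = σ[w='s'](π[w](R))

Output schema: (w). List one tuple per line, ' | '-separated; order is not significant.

Per-node cardinality:
  R → 6
  π[w](R) → 6
  σ[w='s'](π[w](R)) → 3

== RESULT ==
w
s
s
s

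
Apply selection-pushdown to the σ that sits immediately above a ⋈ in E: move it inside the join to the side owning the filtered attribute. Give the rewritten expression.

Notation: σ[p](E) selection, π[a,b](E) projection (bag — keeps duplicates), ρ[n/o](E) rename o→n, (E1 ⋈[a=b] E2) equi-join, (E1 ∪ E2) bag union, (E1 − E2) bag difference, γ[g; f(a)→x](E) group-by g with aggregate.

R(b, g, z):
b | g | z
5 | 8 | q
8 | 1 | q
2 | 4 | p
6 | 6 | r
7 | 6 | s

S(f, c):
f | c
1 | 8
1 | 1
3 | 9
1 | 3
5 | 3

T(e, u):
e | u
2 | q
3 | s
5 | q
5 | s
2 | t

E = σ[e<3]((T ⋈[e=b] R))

σ filters on e, owned by the left side.
E' = (σ[e<3](T) ⋈[e=b] R)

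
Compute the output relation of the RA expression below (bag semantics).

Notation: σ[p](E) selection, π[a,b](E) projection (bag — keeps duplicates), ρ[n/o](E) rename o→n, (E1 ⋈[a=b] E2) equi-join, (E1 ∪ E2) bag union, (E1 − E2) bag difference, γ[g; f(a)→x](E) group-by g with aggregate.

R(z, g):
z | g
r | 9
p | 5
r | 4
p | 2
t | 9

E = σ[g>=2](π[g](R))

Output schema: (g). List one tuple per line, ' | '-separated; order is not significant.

Stepwise |·|:
  R → 5
  π[g](R) → 5
  σ[g>=2](π[g](R)) → 5

== RESULT ==
g
2
4
5
9
9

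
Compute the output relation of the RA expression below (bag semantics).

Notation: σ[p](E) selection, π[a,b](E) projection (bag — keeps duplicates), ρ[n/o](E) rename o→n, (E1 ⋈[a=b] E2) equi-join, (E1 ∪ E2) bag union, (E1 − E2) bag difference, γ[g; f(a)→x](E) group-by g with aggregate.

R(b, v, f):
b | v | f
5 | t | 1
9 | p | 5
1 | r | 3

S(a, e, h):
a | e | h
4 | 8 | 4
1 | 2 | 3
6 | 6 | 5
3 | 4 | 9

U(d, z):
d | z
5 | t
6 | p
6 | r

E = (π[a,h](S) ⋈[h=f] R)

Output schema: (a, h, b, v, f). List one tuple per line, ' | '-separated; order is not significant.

Row counts bottom-up:
  S → 4
  π[a,h](S) → 4
  R → 3
  (π[a,h](S) ⋈[h=f] R) → 2

== RESULT ==
a | h | b | v | f
1 | 3 | 1 | r | 3
6 | 5 | 9 | p | 5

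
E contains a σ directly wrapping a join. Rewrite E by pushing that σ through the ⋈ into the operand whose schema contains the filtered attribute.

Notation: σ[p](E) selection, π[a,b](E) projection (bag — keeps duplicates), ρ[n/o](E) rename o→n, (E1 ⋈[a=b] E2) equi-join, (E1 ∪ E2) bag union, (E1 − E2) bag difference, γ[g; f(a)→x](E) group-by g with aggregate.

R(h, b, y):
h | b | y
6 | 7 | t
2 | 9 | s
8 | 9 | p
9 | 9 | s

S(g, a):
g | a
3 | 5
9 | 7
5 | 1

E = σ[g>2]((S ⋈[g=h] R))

σ filters on g, owned by the left side.
E' = (σ[g>2](S) ⋈[g=h] R)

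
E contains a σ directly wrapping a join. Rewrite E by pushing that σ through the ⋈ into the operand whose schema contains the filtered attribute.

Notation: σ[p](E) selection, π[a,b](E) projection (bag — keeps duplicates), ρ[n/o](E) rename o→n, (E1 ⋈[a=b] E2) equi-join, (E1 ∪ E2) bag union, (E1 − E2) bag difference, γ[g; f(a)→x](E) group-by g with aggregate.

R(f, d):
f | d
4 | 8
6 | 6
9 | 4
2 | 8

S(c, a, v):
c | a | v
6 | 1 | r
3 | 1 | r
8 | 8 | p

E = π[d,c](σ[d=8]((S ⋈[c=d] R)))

σ filters on d, owned by the right side.
E' = π[d,c]((S ⋈[c=d] σ[d=8](R)))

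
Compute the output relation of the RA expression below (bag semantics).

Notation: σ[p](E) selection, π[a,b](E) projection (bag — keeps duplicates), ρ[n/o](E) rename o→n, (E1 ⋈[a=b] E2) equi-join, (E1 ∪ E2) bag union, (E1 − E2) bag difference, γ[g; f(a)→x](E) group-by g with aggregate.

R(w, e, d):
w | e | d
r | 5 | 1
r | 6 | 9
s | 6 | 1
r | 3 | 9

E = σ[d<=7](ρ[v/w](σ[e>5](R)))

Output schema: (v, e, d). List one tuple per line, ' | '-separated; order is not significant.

Per-node cardinality:
  R → 4
  σ[e>5](R) → 2
  ρ[v/w](σ[e>5](R)) → 2
  σ[d<=7](ρ[v/w](σ[e>5](R))) → 1

== RESULT ==
v | e | d
s | 6 | 1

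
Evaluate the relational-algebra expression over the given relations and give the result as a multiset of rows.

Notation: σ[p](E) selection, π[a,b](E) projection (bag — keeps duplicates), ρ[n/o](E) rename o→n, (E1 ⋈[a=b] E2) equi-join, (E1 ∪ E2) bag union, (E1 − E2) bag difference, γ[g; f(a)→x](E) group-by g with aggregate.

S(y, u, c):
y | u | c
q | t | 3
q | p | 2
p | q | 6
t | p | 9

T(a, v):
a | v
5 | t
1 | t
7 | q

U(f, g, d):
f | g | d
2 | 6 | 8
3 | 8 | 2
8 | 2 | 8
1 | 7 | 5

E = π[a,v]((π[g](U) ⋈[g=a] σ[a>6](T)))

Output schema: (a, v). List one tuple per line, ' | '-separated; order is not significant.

Row counts bottom-up:
  U → 4
  π[g](U) → 4
  T → 3
  σ[a>6](T) → 1
  (π[g](U) ⋈[g=a] σ[a>6](T)) → 1
  π[a,v]((π[g](U) ⋈[g=a] σ[a>6](T))) → 1

== RESULT ==
a | v
7 | q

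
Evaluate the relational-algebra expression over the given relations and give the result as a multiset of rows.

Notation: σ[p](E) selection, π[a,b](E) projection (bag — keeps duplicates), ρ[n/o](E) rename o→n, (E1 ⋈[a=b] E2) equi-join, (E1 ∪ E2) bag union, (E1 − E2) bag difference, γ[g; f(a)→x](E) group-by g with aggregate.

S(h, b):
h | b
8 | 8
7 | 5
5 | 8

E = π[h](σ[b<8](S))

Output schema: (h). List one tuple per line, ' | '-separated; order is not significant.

Row counts bottom-up:
  S → 3
  σ[b<8](S) → 1
  π[h](σ[b<8](S)) → 1

== RESULT ==
h
7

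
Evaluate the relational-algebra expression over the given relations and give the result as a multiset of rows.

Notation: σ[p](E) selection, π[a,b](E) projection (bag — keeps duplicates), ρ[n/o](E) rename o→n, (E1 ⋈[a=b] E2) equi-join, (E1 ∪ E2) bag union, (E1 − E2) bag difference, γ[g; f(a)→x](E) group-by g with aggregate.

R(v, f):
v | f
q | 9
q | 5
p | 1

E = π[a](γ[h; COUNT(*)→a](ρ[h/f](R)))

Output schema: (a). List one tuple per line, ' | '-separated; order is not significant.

Subexpression sizes:
  R → 3
  ρ[h/f](R) → 3
  γ[h; COUNT(*)→a](ρ[h/f](R)) → 3
  π[a](γ[h; COUNT(*)→a](ρ[h/f](R))) → 3

== RESULT ==
a
1
1
1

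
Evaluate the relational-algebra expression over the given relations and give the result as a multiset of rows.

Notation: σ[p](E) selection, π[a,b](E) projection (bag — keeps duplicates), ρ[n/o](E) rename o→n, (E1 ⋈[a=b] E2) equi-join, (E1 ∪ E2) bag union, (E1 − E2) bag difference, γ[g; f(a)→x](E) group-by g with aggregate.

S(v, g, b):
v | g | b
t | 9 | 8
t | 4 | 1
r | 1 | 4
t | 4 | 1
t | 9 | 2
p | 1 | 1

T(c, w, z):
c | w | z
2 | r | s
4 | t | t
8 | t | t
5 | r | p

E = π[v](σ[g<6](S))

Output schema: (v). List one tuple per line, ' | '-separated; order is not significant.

Stepwise |·|:
  S → 6
  σ[g<6](S) → 4
  π[v](σ[g<6](S)) → 4

== RESULT ==
v
p
r
t
t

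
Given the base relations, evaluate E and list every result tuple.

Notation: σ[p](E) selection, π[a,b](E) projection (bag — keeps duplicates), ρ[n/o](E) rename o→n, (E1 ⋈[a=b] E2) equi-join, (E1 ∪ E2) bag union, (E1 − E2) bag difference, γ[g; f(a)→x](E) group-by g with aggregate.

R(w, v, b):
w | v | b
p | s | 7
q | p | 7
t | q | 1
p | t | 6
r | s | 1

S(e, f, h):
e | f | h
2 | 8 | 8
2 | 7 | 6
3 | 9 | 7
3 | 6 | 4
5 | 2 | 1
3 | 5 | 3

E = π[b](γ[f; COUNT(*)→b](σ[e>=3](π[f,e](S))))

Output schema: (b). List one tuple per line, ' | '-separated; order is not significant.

Stepwise |·|:
  S → 6
  π[f,e](S) → 6
  σ[e>=3](π[f,e](S)) → 4
  γ[f; COUNT(*)→b](σ[e>=3](π[f,e](S))) → 4
  π[b](γ[f; COUNT(*)→b](σ[e>=3](π[f,e](S)))) → 4

== RESULT ==
b
1
1
1
1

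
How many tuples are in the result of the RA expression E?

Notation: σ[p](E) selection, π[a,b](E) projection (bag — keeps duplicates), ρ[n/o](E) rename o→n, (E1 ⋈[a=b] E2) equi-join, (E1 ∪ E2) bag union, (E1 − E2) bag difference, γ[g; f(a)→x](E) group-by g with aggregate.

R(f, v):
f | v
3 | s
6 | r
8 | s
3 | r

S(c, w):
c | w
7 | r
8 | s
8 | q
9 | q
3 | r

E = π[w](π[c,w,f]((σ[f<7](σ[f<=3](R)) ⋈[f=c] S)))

Row counts bottom-up:
  R → 4
  σ[f<=3](R) → 2
  σ[f<7](σ[f<=3](R)) → 2
  S → 5
  (σ[f<7](σ[f<=3](R)) ⋈[f=c] S) → 2
  π[c,w,f]((σ[f<7](σ[f<=3](R)) ⋈[f=c] S)) → 2
  π[w](π[c,w,f]((σ[f<7](σ[f<=3](R)) ⋈[f=c] S))) → 2

|E| = 2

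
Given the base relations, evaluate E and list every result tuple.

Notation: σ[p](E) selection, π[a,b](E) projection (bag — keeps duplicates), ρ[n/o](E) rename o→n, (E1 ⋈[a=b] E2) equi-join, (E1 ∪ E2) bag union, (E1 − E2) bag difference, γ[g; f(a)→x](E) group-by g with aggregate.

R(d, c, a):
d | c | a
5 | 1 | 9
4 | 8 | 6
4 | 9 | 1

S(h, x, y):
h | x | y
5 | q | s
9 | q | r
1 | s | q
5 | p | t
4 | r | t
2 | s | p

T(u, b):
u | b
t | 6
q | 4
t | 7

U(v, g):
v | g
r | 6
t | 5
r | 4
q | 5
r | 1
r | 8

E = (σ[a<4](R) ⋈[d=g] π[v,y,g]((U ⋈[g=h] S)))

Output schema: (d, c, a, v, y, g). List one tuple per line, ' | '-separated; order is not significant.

Per-node cardinality:
  R → 3
  σ[a<4](R) → 1
  U → 6
  S → 6
  (U ⋈[g=h] S) → 6
  π[v,y,g]((U ⋈[g=h] S)) → 6
  (σ[a<4](R) ⋈[d=g] π[v,y,g]((U ⋈[g=h] S))) → 1

== RESULT ==
d | c | a | v | y | g
4 | 9 | 1 | r | t | 4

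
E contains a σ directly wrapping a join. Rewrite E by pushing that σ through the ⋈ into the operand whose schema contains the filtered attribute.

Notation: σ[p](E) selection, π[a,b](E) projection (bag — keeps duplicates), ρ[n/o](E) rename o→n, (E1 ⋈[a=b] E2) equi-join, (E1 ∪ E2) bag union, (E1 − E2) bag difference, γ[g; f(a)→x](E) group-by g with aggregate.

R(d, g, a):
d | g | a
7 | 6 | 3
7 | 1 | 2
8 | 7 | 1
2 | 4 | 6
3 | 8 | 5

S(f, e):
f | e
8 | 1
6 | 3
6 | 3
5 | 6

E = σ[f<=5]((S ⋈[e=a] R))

σ filters on f, owned by the left side.
E' = (σ[f<=5](S) ⋈[e=a] R)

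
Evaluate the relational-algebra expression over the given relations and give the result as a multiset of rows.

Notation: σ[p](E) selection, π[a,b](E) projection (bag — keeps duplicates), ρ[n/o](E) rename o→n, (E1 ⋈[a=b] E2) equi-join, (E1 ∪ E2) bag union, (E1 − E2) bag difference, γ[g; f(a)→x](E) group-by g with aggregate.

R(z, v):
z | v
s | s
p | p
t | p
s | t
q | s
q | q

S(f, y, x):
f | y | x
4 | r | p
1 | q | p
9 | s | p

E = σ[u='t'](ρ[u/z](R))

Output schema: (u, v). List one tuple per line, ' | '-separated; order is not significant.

Stepwise |·|:
  R → 6
  ρ[u/z](R) → 6
  σ[u='t'](ρ[u/z](R)) → 1

== RESULT ==
u | v
t | p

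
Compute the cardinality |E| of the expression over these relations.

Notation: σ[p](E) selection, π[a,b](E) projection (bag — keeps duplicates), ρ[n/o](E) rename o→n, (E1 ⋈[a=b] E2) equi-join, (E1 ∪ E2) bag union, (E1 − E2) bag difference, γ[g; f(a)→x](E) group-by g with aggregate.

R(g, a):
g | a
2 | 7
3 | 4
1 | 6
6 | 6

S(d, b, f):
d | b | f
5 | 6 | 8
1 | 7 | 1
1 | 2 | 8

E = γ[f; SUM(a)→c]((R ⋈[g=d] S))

Stepwise |·|:
  R → 4
  S → 3
  (R ⋈[g=d] S) → 2
  γ[f; SUM(a)→c]((R ⋈[g=d] S)) → 2

|E| = 2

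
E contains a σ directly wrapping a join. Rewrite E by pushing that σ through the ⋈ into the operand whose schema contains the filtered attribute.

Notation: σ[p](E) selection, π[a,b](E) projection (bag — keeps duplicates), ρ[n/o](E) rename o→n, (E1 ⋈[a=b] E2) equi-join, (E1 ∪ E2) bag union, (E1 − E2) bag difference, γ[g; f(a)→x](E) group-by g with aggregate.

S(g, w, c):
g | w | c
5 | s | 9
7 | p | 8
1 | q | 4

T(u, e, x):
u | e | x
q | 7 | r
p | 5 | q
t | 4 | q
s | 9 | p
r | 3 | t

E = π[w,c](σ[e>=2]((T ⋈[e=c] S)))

σ filters on e, owned by the left side.
E' = π[w,c]((σ[e>=2](T) ⋈[e=c] S))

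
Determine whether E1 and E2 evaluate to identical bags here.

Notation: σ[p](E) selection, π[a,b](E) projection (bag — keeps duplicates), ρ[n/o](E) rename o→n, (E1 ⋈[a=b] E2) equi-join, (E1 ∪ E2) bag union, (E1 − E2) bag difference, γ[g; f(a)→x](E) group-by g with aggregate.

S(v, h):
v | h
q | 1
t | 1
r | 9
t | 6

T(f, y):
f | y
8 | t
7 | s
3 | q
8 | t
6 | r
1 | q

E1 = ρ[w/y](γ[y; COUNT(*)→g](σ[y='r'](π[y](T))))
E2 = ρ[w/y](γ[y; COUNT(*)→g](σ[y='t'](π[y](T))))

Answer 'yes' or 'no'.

E1 stepwise |·|:
  T → 6
  π[y](T) → 6
  σ[y='r'](π[y](T)) → 1
  γ[y; COUNT(*)→g](σ[y='r'](π[y](T))) → 1
  ρ[w/y](γ[y; COUNT(*)→g](σ[y='r'](π[y](T)))) → 1
E2 stepwise |·|:
  T → 6
  π[y](T) → 6
  σ[y='t'](π[y](T)) → 2
  γ[y; COUNT(*)→g](σ[y='t'](π[y](T))) → 1
  ρ[w/y](γ[y; COUNT(*)→g](σ[y='t'](π[y](T)))) → 1

E1 result:
w | g
r | 1
E2 result:
w | g
t | 2
Witness: ('r', 1) appears 1× in E1 but 0× in E2.

no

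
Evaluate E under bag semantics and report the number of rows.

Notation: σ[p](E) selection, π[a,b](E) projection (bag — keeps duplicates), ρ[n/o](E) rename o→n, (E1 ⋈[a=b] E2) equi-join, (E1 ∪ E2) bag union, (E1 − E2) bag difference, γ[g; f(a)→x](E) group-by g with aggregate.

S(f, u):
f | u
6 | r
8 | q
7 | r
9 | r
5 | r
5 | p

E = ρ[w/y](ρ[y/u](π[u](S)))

Subexpression sizes:
  S → 6
  π[u](S) → 6
  ρ[y/u](π[u](S)) → 6
  ρ[w/y](ρ[y/u](π[u](S))) → 6

|E| = 6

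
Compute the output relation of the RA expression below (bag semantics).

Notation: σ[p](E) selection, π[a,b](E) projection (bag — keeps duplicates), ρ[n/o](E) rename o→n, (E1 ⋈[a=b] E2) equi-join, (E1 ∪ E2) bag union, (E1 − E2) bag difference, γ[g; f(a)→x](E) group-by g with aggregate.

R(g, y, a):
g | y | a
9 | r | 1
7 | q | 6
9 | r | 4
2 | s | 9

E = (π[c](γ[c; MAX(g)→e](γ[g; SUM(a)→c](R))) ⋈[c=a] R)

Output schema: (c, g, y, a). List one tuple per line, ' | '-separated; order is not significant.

Subexpression sizes:
  R → 4
  γ[g; SUM(a)→c](R) → 3
  γ[c; MAX(g)→e](γ[g; SUM(a)→c](R)) → 3
  π[c](γ[c; MAX(g)→e](γ[g; SUM(a)→c](R))) → 3
  R → 4
  (π[c](γ[c; MAX(g)→e](γ[g; SUM(a)→c](R))) ⋈[c=a] R) → 2

== RESULT ==
c | g | y | a
6 | 7 | q | 6
9 | 2 | s | 9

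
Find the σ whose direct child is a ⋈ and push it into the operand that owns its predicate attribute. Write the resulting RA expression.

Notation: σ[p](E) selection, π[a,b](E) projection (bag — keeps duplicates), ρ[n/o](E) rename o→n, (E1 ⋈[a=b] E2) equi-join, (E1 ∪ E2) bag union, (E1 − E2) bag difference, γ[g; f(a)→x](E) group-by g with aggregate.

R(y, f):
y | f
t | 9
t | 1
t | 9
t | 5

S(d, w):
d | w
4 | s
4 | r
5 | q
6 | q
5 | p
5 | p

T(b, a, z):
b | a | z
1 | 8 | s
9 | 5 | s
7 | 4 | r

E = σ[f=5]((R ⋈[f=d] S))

σ filters on f, owned by the left side.
E' = (σ[f=5](R) ⋈[f=d] S)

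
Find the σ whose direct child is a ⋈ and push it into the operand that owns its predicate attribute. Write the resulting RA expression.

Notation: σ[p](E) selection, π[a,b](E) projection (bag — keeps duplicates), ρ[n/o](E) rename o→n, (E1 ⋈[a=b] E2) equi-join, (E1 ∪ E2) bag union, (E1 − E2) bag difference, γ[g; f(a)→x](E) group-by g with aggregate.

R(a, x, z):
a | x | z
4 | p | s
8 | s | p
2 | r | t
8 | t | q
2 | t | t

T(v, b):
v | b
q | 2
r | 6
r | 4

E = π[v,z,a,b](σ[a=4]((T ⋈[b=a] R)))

σ filters on a, owned by the right side.
E' = π[v,z,a,b]((T ⋈[b=a] σ[a=4](R)))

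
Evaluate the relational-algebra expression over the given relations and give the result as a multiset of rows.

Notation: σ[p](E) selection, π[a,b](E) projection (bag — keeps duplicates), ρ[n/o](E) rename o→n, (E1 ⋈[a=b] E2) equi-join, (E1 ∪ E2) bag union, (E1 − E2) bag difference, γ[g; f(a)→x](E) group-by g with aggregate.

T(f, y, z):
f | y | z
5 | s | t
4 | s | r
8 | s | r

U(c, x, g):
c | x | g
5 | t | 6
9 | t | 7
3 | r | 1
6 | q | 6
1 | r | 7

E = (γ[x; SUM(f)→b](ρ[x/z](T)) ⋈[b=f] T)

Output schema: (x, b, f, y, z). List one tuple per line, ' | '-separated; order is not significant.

Subexpression sizes:
  T → 3
  ρ[x/z](T) → 3
  γ[x; SUM(f)→b](ρ[x/z](T)) → 2
  T → 3
  (γ[x; SUM(f)→b](ρ[x/z](T)) ⋈[b=f] T) → 1

== RESULT ==
x | b | f | y | z
t | 5 | 5 | s | t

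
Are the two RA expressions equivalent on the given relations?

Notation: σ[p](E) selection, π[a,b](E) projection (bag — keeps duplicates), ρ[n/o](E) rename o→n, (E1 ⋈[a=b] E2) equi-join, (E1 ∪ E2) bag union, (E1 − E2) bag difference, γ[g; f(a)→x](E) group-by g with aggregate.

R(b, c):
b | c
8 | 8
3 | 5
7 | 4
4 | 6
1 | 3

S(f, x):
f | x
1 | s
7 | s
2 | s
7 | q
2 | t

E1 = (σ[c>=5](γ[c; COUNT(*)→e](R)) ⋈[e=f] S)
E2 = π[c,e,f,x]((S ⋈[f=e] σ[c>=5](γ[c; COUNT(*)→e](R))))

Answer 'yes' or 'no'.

E1 subexpression sizes:
  R → 5
  γ[c; COUNT(*)→e](R) → 5
  σ[c>=5](γ[c; COUNT(*)→e](R)) → 3
  S → 5
  (σ[c>=5](γ[c; COUNT(*)→e](R)) ⋈[e=f] S) → 3
E2 subexpression sizes:
  S → 5
  R → 5
  γ[c; COUNT(*)→e](R) → 5
  σ[c>=5](γ[c; COUNT(*)→e](R)) → 3
  (S ⋈[f=e] σ[c>=5](γ[c; COUNT(*)→e](R))) → 3
  π[c,e,f,x]((S ⋈[f=e] σ[c>=5](γ[c; COUNT(*)→e](R)))) → 3

E1 and E2 produce the same multiset:
c | e | f | x
5 | 1 | 1 | s
6 | 1 | 1 | s
8 | 1 | 1 | s

yes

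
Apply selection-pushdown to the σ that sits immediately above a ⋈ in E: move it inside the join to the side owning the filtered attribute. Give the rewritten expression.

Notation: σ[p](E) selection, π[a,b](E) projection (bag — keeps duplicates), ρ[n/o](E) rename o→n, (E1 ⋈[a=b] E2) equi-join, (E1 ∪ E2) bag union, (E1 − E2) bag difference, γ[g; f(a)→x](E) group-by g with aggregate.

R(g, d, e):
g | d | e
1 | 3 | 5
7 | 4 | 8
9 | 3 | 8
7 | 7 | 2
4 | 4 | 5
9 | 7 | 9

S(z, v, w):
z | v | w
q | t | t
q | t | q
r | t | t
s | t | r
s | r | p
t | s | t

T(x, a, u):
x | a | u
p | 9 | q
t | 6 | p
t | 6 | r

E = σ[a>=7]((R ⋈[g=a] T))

σ filters on a, owned by the right side.
E' = (R ⋈[g=a] σ[a>=7](T))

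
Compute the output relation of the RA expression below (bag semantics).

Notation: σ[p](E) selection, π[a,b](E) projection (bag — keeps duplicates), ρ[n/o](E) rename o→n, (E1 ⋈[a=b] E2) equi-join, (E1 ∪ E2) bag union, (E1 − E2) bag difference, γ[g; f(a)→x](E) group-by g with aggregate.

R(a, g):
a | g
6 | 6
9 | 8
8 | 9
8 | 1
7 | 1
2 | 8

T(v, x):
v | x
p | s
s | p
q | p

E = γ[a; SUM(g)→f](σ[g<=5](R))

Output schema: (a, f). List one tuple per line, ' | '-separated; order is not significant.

Stepwise |·|:
  R → 6
  σ[g<=5](R) → 2
  γ[a; SUM(g)→f](σ[g<=5](R)) → 2

== RESULT ==
a | f
7 | 1
8 | 1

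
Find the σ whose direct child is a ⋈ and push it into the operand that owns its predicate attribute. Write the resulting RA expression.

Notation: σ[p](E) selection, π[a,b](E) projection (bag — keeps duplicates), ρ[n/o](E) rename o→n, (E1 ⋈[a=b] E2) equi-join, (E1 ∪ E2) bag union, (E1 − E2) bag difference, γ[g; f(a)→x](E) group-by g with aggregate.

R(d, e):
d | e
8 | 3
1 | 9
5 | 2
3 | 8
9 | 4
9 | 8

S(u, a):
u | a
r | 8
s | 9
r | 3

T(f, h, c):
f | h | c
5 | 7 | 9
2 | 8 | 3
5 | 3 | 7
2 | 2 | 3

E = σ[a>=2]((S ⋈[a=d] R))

σ filters on a, owned by the left side.
E' = (σ[a>=2](S) ⋈[a=d] R)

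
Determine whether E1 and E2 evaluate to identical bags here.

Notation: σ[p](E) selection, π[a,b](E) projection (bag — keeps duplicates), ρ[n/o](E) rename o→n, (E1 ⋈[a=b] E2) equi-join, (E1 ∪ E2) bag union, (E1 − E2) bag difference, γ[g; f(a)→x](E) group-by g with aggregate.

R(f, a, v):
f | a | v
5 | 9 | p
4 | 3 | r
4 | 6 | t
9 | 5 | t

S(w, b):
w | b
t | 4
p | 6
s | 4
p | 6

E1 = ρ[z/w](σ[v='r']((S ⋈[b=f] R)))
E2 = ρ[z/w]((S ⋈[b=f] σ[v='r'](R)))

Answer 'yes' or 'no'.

E1 row counts bottom-up:
  S → 4
  R → 4
  (S ⋈[b=f] R) → 4
  σ[v='r']((S ⋈[b=f] R)) → 2
  ρ[z/w](σ[v='r']((S ⋈[b=f] R))) → 2
E2 row counts bottom-up:
  S → 4
  R → 4
  σ[v='r'](R) → 1
  (S ⋈[b=f] σ[v='r'](R)) → 2
  ρ[z/w]((S ⋈[b=f] σ[v='r'](R))) → 2

E1 and E2 produce the same multiset:
z | b | f | a | v
s | 4 | 4 | 3 | r
t | 4 | 4 | 3 | r

yes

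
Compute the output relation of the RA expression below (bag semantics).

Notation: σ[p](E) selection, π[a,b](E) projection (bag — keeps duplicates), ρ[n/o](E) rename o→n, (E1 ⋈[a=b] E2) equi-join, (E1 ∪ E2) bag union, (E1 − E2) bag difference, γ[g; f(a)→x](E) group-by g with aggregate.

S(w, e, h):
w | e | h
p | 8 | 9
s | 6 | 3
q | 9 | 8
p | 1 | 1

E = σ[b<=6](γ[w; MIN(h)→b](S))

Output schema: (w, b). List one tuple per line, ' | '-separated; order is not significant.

Subexpression sizes:
  S → 4
  γ[w; MIN(h)→b](S) → 3
  σ[b<=6](γ[w; MIN(h)→b](S)) → 2

== RESULT ==
w | b
p | 1
s | 3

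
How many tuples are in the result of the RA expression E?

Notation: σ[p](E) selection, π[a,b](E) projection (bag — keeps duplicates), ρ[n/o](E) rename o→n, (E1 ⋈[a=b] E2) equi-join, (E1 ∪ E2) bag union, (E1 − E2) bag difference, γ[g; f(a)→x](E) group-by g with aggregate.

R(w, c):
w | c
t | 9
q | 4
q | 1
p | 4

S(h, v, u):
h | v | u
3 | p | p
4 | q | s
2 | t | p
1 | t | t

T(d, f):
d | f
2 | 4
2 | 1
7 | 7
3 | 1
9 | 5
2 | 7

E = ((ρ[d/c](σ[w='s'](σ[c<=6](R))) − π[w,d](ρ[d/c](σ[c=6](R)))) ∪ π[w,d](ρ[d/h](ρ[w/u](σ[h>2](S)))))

Subexpression sizes:
  R → 4
  σ[c<=6](R) → 3
  σ[w='s'](σ[c<=6](R)) → 0
  ρ[d/c](σ[w='s'](σ[c<=6](R))) → 0
  R → 4
  σ[c=6](R) → 0
  ρ[d/c](σ[c=6](R)) → 0
  π[w,d](ρ[d/c](σ[c=6](R))) → 0
  (ρ[d/c](σ[w='s'](σ[c<=6](R))) − π[w,d](ρ[d/c](σ[c=6](R)))) → 0
  S → 4
  σ[h>2](S) → 2
  ρ[w/u](σ[h>2](S)) → 2
  ρ[d/h](ρ[w/u](σ[h>2](S))) → 2
  π[w,d](ρ[d/h](ρ[w/u](σ[h>2](S)))) → 2
  ((ρ[d/c](σ[w='s'](σ[c<=6](R))) − π[w,d](ρ[d/c](σ[c=6](R)))) ∪ π[w,d](ρ[d/h](ρ[w/u](σ[h>2](S))))) → 2

|E| = 2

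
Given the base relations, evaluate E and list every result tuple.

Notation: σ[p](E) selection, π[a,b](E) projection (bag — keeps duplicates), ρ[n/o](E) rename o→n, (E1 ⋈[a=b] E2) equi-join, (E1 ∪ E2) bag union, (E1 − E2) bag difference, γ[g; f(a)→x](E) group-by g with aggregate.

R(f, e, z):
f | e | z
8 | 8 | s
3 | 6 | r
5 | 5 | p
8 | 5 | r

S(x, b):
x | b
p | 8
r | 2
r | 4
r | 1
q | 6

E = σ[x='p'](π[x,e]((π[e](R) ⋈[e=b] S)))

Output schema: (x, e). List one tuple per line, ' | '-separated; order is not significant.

Per-node cardinality:
  R → 4
  π[e](R) → 4
  S → 5
  (π[e](R) ⋈[e=b] S) → 2
  π[x,e]((π[e](R) ⋈[e=b] S)) → 2
  σ[x='p'](π[x,e]((π[e](R) ⋈[e=b] S))) → 1

== RESULT ==
x | e
p | 8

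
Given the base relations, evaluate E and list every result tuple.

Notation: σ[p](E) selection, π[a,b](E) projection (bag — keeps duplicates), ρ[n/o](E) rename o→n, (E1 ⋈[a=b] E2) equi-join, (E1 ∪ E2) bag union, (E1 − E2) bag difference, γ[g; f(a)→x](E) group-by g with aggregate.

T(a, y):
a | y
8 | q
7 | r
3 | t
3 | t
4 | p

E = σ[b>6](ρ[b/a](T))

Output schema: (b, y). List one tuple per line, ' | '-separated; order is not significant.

Row counts bottom-up:
  T → 5
  ρ[b/a](T) → 5
  σ[b>6](ρ[b/a](T)) → 2

== RESULT ==
b | y
7 | r
8 | q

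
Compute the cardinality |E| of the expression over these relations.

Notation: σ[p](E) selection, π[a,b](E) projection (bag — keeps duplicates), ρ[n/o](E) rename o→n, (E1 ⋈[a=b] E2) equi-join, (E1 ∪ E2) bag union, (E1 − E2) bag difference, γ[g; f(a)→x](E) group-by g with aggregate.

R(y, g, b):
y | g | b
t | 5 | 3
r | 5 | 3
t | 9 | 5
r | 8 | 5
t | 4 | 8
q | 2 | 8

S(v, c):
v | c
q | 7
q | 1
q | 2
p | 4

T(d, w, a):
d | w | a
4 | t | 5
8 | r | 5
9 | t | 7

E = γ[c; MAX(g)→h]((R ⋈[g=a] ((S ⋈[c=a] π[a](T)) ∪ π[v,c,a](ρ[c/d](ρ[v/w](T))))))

Row counts bottom-up:
  R → 6
  S → 4
  T → 3
  π[a](T) → 3
  (S ⋈[c=a] π[a](T)) → 1
  T → 3
  ρ[v/w](T) → 3
  ρ[c/d](ρ[v/w](T)) → 3
  π[v,c,a](ρ[c/d](ρ[v/w](T))) → 3
  ((S ⋈[c=a] π[a](T)) ∪ π[v,c,a](ρ[c/d](ρ[v/w](T)))) → 4
  (R ⋈[g=a] ((S ⋈[c=a] π[a](T)) ∪ π[v,c,a](ρ[c/d](ρ[v/w](T))))) → 4
  γ[c; MAX(g)→h]((R ⋈[g=a] ((S ⋈[c=a] π[a](T)) ∪ π[v,c,a](ρ[c/d](ρ[v/w](T)))))) → 2

|E| = 2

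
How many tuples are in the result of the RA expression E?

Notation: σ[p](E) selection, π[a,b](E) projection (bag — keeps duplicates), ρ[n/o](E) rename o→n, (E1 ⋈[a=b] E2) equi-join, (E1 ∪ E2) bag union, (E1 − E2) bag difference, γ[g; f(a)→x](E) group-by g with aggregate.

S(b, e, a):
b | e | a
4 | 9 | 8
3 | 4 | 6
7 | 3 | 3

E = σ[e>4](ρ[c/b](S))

Subexpression sizes:
  S → 3
  ρ[c/b](S) → 3
  σ[e>4](ρ[c/b](S)) → 1

|E| = 1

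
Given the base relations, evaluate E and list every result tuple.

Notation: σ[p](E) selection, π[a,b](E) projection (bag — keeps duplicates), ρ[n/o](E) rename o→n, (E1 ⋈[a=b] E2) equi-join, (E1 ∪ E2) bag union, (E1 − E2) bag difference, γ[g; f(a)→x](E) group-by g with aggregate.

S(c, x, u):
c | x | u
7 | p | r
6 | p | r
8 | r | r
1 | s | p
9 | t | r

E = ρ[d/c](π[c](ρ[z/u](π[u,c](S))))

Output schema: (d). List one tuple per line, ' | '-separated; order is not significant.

Subexpression sizes:
  S → 5
  π[u,c](S) → 5
  ρ[z/u](π[u,c](S)) → 5
  π[c](ρ[z/u](π[u,c](S))) → 5
  ρ[d/c](π[c](ρ[z/u](π[u,c](S)))) → 5

== RESULT ==
d
1
6
7
8
9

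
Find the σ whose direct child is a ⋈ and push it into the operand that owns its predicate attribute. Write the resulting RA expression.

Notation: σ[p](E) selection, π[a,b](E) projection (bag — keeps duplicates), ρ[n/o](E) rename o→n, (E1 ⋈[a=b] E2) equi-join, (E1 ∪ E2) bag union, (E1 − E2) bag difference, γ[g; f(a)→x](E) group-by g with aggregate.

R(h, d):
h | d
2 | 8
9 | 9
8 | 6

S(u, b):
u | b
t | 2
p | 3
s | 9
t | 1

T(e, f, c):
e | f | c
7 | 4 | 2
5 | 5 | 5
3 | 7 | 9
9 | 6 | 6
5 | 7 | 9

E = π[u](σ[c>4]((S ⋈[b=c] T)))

σ filters on c, owned by the right side.
E' = π[u]((S ⋈[b=c] σ[c>4](T)))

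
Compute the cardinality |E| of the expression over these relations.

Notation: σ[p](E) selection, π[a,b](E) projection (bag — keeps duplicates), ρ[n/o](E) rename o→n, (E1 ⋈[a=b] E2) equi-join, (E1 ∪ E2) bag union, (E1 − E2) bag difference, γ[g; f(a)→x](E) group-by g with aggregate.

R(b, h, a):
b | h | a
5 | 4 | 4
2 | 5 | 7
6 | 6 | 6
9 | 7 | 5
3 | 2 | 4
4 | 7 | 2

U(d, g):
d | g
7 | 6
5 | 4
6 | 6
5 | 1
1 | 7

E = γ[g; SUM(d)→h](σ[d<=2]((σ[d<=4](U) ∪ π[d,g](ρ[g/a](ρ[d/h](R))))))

Per-node cardinality:
  U → 5
  σ[d<=4](U) → 1
  R → 6
  ρ[d/h](R) → 6
  ρ[g/a](ρ[d/h](R)) → 6
  π[d,g](ρ[g/a](ρ[d/h](R))) → 6
  (σ[d<=4](U) ∪ π[d,g](ρ[g/a](ρ[d/h](R)))) → 7
  σ[d<=2]((σ[d<=4](U) ∪ π[d,g](ρ[g/a](ρ[d/h](R))))) → 2
  γ[g; SUM(d)→h](σ[d<=2]((σ[d<=4](U) ∪ π[d,g](ρ[g/a](ρ[d/h](R)))))) → 2

|E| = 2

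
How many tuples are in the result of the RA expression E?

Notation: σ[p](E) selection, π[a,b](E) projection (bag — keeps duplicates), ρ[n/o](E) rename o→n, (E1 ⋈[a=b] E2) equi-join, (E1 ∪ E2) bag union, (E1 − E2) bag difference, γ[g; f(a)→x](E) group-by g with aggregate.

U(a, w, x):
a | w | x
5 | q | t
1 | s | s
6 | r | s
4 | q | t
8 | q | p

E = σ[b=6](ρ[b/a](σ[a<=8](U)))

Row counts bottom-up:
  U → 5
  σ[a<=8](U) → 5
  ρ[b/a](σ[a<=8](U)) → 5
  σ[b=6](ρ[b/a](σ[a<=8](U))) → 1

|E| = 1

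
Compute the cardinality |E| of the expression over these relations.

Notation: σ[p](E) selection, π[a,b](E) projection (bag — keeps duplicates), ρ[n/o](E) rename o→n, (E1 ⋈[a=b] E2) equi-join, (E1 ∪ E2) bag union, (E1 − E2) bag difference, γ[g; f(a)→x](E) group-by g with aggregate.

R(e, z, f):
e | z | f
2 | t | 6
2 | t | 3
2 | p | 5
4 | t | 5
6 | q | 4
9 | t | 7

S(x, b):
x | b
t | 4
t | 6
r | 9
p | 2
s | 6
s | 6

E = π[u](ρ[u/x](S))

Stepwise |·|:
  S → 6
  ρ[u/x](S) → 6
  π[u](ρ[u/x](S)) → 6

|E| = 6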